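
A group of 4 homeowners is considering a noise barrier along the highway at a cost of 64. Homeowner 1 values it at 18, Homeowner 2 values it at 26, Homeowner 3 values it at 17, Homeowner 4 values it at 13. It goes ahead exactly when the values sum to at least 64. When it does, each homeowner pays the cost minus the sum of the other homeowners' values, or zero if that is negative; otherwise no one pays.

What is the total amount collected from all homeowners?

34

Total value 74 ≥ cost 64, so it is built.
Homeowner 1: others sum to 56; max(0, 64 - 56) = 8.
Homeowner 2: others sum to 48; max(0, 64 - 48) = 16.
Homeowner 3: others sum to 57; max(0, 64 - 57) = 7.
Homeowner 4: others sum to 61; max(0, 64 - 61) = 3.
Total collected = 8 + 16 + 7 + 3 = 34.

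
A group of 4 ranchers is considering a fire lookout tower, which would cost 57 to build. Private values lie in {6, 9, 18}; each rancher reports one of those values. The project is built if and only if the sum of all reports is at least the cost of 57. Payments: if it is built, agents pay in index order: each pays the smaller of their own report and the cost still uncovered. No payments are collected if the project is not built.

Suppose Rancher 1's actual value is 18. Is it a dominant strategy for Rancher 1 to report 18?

Consider the case where Rancher 2 reports 18, Rancher 3 reports 18 and Rancher 4 reports 18.
Truthful report 18: project built, pays 18, utility 18 - 18 = 0.
Report 6 instead: project built, pays 6, utility 18 - 6 = 12.
Since 12 > 0, reporting 6 is strictly better here, so truthful reporting is not dominant.

No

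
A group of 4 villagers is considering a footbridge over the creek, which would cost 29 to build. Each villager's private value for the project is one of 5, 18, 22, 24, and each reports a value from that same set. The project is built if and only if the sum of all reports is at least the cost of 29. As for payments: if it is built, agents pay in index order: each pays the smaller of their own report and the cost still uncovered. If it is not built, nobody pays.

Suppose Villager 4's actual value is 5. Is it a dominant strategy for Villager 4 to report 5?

Yes

Check each profile of the others' reports and compare truth against every alternative report.
Others report (5, 5, 5): truth gives 0, best alternative gives -9.
Others report (5, 5, 22): truth gives 5, best alternative gives 5.
Others report (5, 5, 24): truth gives 5, best alternative gives 5.
Others report (5, 18, 18): truth gives 5, best alternative gives 5.
Others report (5, 18, 22): truth gives 5, best alternative gives 5.
Others report (5, 18, 24): truth gives 5, best alternative gives 5.
(Remaining 58 profiles checked similarly; truth is weakly best in each.)
In every case the truthful report is at least as good as any alternative, so it is a dominant strategy.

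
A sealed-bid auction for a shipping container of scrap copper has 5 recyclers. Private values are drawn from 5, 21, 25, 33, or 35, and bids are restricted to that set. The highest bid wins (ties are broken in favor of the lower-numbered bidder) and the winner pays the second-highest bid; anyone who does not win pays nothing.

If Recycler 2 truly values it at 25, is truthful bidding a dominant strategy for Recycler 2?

Check each profile of the others' bids and compare truth against every alternative bid.
Others bid (5, 5, 5, 5): truth gives 20, best alternative gives 20.
Others bid (5, 5, 5, 21): truth gives 4, best alternative gives 4.
Others bid (5, 5, 21, 5): truth gives 4, best alternative gives 4.
Others bid (5, 5, 21, 21): truth gives 4, best alternative gives 4.
Others bid (5, 21, 5, 5): truth gives 4, best alternative gives 4.
Others bid (5, 21, 5, 21): truth gives 4, best alternative gives 4.
(Remaining 619 profiles checked similarly; truth is weakly best in each.)
In every case the truthful bid is at least as good as any alternative, so it is a dominant strategy.

Yes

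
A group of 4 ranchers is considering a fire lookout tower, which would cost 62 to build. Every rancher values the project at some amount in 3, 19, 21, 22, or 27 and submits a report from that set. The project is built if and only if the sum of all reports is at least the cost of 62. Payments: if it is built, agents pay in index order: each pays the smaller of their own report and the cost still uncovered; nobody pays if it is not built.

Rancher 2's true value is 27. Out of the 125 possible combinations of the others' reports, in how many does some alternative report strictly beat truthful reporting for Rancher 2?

Others report (3, 19, 19): truth gives 0; report 21 gives 6 > 0. Violating.
Others report (3, 19, 21): truth gives 0; report 19 gives 8 > 0. Violating.
Others report (3, 19, 22): truth gives 0; report 19 gives 8 > 0. Violating.
Others report (3, 19, 27): truth gives 0; report 19 gives 8 > 0. Violating.
Others report (3, 3, 3): truth gives 0; no alternative beats it.
Others report (3, 3, 19): truth gives 0; no alternative beats it.
(Checking all 125 profiles: 112 have a profitable deviation, 13 do not.)

112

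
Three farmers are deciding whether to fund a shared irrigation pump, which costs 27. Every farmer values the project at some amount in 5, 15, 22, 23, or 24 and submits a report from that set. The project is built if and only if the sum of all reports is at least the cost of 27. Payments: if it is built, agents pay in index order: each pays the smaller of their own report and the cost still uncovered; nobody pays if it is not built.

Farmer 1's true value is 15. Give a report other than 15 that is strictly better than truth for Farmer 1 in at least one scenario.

5

Suppose Farmer 2 reports 5 and Farmer 3 reports 22.
Report 15: project built, pays 15, utility 15 - 15 = 0.
Report 5: project built, pays 5, utility 15 - 5 = 10.
So reporting 5 beats truth here (10 > 0).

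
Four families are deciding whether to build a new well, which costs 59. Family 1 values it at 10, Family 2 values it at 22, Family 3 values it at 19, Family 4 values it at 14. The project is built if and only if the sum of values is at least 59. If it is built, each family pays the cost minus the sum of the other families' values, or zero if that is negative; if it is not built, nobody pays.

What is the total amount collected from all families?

Total value 65 ≥ cost 59, so it is built.
Family 1: others sum to 55; max(0, 59 - 55) = 4.
Family 2: others sum to 43; max(0, 59 - 43) = 16.
Family 3: others sum to 46; max(0, 59 - 46) = 13.
Family 4: others sum to 51; max(0, 59 - 51) = 8.
Total collected = 4 + 16 + 13 + 8 = 41.

41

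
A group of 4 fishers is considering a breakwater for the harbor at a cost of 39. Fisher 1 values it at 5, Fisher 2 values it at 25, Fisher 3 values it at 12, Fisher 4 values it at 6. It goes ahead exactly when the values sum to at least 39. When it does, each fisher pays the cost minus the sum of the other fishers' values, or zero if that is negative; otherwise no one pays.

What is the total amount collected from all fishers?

Total value 48 ≥ cost 39, so it is built.
Fisher 1: others sum to 43; max(0, 39 - 43) = 0.
Fisher 2: others sum to 23; max(0, 39 - 23) = 16.
Fisher 3: others sum to 36; max(0, 39 - 36) = 3.
Fisher 4: others sum to 42; max(0, 39 - 42) = 0.
Total collected = 0 + 16 + 3 + 0 = 19.

19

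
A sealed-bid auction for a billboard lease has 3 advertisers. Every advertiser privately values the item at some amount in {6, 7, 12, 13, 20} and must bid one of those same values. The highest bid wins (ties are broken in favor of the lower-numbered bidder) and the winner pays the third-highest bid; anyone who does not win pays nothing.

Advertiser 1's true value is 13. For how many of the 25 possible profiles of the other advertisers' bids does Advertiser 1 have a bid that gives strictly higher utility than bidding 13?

6

Others bid (6, 20): truth gives 0; bid 20 gives 7 > 0. Violating.
Others bid (7, 20): truth gives 0; bid 20 gives 6 > 0. Violating.
Others bid (12, 20): truth gives 0; bid 20 gives 1 > 0. Violating.
Others bid (20, 6): truth gives 0; bid 20 gives 7 > 0. Violating.
Others bid (6, 6): truth gives 7; no alternative beats it.
Others bid (6, 7): truth gives 7; no alternative beats it.
(Checking all 25 profiles: 6 have a profitable deviation, 19 do not.)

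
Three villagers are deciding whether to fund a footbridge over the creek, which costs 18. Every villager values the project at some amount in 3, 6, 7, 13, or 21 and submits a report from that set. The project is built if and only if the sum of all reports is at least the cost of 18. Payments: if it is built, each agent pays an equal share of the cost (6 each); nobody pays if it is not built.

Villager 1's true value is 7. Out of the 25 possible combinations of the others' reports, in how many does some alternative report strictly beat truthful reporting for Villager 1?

Others report (3, 3): truth gives 0; report 13 gives 1 > 0. Violating.
Others report (3, 6): truth gives 0; report 13 gives 1 > 0. Violating.
Others report (3, 7): truth gives 0; report 13 gives 1 > 0. Violating.
Others report (6, 3): truth gives 0; report 13 gives 1 > 0. Violating.
Others report (3, 13): truth gives 1; no alternative beats it.
Others report (3, 21): truth gives 1; no alternative beats it.
(Checking all 25 profiles: 5 have a profitable deviation, 20 do not.)

5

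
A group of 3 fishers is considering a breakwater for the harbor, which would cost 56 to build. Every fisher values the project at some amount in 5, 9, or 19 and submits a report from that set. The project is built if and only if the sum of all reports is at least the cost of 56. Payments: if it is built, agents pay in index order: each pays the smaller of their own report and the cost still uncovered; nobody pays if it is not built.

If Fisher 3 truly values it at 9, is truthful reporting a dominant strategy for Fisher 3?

Check each profile of the others' reports and compare truth against every alternative report.
Others report (5, 5): truth gives 0, best alternative gives 0.
Others report (5, 9): truth gives 0, best alternative gives 0.
Others report (5, 19): truth gives 0, best alternative gives 0.
Others report (9, 5): truth gives 0, best alternative gives 0.
Others report (9, 9): truth gives 0, best alternative gives 0.
Others report (9, 19): truth gives 0, best alternative gives 0.
(Remaining 3 profiles checked similarly; truth is weakly best in each.)
In every case the truthful report is at least as good as any alternative, so it is a dominant strategy.

Yes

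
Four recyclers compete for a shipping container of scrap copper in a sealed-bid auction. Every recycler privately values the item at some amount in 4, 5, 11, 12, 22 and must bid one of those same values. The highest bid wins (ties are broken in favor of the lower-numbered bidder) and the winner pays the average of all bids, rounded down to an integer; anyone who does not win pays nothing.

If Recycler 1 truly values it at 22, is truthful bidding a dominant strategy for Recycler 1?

Consider the case where Recycler 2 bids 4, Recycler 3 bids 4 and Recycler 4 bids 4.
Truthful bid 22: wins, pays 8, utility 22 - 8 = 14.
Bid 4 instead: wins, pays 4, utility 22 - 4 = 18.
Since 18 > 14, bidding 4 is strictly better here, so truthful bidding is not dominant.

No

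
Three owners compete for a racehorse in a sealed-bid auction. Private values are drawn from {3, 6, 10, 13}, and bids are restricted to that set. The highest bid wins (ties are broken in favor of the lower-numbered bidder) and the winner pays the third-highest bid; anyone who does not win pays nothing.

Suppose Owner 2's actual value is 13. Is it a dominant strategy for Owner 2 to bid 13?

Yes

Check each profile of the others' bids and compare truth against every alternative bid.
Others bid (3, 13): truth gives 10, best alternative gives 0.
Others bid (10, 3): truth gives 10, best alternative gives 0.
Others bid (6, 13): truth gives 7, best alternative gives 0.
Others bid (10, 6): truth gives 7, best alternative gives 0.
Others bid (10, 10): truth gives 3, best alternative gives 0.
Others bid (10, 13): truth gives 3, best alternative gives 0.
(Remaining 10 profiles checked similarly; truth is weakly best in each.)
In every case the truthful bid is at least as good as any alternative, so it is a dominant strategy.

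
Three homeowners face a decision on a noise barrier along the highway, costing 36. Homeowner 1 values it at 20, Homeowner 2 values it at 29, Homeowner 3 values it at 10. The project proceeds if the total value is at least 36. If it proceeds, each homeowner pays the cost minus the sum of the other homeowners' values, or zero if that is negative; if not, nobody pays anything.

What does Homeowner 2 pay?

Total value 59 ≥ cost 36, so the project is built.
The other homeowners' values sum to 30.
Cost minus that sum is 36 - 30 = 6.

6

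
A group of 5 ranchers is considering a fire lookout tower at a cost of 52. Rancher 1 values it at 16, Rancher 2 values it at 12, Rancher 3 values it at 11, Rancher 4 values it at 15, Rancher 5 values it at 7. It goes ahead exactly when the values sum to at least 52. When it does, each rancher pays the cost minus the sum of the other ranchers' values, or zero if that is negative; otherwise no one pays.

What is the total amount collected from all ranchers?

Total value 61 ≥ cost 52, so it is built.
Rancher 1: others sum to 45; max(0, 52 - 45) = 7.
Rancher 2: others sum to 49; max(0, 52 - 49) = 3.
Rancher 3: others sum to 50; max(0, 52 - 50) = 2.
Rancher 4: others sum to 46; max(0, 52 - 46) = 6.
Rancher 5: others sum to 54; max(0, 52 - 54) = 0.
Total collected = 7 + 3 + 2 + 6 + 0 = 18.

18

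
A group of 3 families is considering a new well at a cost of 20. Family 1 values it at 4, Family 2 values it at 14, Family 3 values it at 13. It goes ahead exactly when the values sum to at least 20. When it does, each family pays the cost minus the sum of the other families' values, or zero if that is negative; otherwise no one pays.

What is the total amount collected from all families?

5

Total value 31 ≥ cost 20, so it is built.
Family 1: others sum to 27; max(0, 20 - 27) = 0.
Family 2: others sum to 17; max(0, 20 - 17) = 3.
Family 3: others sum to 18; max(0, 20 - 18) = 2.
Total collected = 0 + 3 + 2 = 5.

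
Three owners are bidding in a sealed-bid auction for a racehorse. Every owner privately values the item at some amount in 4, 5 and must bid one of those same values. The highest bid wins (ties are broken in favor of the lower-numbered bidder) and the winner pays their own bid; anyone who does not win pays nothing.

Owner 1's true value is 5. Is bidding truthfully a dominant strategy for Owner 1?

No

Consider the case where Owner 2 bids 4 and Owner 3 bids 4.
Truthful bid 5: wins, pays 5, utility 5 - 5 = 0.
Bid 4 instead: wins, pays 4, utility 5 - 4 = 1.
Since 1 > 0, bidding 4 is strictly better here, so truthful bidding is not dominant.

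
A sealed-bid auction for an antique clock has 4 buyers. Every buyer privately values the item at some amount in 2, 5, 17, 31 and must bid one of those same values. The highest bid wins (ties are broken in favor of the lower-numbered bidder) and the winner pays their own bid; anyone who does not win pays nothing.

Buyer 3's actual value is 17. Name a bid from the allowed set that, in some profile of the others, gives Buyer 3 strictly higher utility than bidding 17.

Suppose Buyer 1 bids 2, Buyer 2 bids 2 and Buyer 4 bids 2.
Bid 17: wins, pays 17, utility 17 - 17 = 0.
Bid 5: wins, pays 5, utility 17 - 5 = 12.
So bidding 5 beats truth here (12 > 0).

5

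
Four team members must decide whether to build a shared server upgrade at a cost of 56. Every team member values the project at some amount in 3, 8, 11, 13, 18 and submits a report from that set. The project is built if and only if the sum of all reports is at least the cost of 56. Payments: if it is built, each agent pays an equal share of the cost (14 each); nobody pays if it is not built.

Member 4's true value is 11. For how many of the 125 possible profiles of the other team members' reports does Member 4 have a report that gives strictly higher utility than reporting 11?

Others report (11, 18, 18): truth gives -3; report 3 gives 0 > -3. Violating.
Others report (13, 18, 18): truth gives -3; report 3 gives 0 > -3. Violating.
Others report (18, 11, 18): truth gives -3; report 3 gives 0 > -3. Violating.
Others report (18, 13, 18): truth gives -3; report 3 gives 0 > -3. Violating.
Others report (3, 3, 3): truth gives 0; no alternative beats it.
Others report (3, 3, 8): truth gives 0; no alternative beats it.
(Checking all 125 profiles: 6 have a profitable deviation, 119 do not.)

6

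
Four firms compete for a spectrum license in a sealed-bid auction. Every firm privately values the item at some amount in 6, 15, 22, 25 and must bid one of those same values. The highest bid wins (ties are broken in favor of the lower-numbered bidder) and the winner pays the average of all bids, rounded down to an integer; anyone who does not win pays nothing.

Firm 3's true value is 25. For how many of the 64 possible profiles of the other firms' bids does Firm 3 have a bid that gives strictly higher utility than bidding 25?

Others bid (6, 6, 6): truth gives 15; bid 15 gives 17 > 15. Violating.
Others bid (6, 6, 15): truth gives 12; bid 15 gives 15 > 12. Violating.
Others bid (6, 15, 6): truth gives 12; bid 22 gives 13 > 12. Violating.
Others bid (6, 15, 15): truth gives 10; bid 22 gives 11 > 10. Violating.
Others bid (6, 6, 22): truth gives 11; no alternative beats it.
Others bid (6, 6, 25): truth gives 10; no alternative beats it.
(Checking all 64 profiles: 11 have a profitable deviation, 53 do not.)

11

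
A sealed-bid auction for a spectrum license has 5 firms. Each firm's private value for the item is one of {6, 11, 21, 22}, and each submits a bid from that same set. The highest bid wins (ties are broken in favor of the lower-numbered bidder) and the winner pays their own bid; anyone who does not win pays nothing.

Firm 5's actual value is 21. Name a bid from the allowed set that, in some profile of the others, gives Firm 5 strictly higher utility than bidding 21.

11

Suppose Firm 1 bids 6, Firm 2 bids 6, Firm 3 bids 6 and Firm 4 bids 6.
Bid 21: wins, pays 21, utility 21 - 21 = 0.
Bid 11: wins, pays 11, utility 21 - 11 = 10.
So bidding 11 beats truth here (10 > 0).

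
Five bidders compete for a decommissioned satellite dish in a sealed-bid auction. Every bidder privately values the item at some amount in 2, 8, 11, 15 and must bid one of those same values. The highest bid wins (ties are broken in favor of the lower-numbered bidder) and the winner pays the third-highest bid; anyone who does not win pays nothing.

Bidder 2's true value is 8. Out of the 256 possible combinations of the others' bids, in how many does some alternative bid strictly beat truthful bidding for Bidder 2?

Others bid (2, 2, 2, 11): truth gives 0; bid 11 gives 6 > 0. Violating.
Others bid (2, 2, 2, 15): truth gives 0; bid 15 gives 6 > 0. Violating.
Others bid (2, 2, 11, 2): truth gives 0; bid 11 gives 6 > 0. Violating.
Others bid (2, 2, 15, 2): truth gives 0; bid 15 gives 6 > 0. Violating.
Others bid (2, 2, 2, 2): truth gives 6; no alternative beats it.
Others bid (2, 2, 2, 8): truth gives 6; no alternative beats it.
(Checking all 256 profiles: 8 have a profitable deviation, 248 do not.)

8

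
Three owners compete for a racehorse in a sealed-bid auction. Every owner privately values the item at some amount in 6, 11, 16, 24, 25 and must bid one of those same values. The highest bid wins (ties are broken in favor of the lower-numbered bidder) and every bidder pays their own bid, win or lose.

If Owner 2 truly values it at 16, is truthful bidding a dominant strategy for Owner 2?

No

Consider the case where Owner 1 bids 6 and Owner 3 bids 6.
Truthful bid 16: wins, pays 16, utility 16 - 16 = 0.
Bid 11 instead: wins, pays 11, utility 16 - 11 = 5.
Since 5 > 0, bidding 11 is strictly better here, so truthful bidding is not dominant.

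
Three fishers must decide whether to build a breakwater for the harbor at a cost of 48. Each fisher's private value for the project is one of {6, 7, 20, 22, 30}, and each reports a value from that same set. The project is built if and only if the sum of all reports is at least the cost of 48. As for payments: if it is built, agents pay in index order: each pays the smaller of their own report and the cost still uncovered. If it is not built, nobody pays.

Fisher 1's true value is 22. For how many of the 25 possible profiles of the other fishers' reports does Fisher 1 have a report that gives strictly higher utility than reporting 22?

Others report (6, 22): truth gives 0; report 20 gives 2 > 0. Violating.
Others report (6, 30): truth gives 0; report 20 gives 2 > 0. Violating.
Others report (7, 22): truth gives 0; report 20 gives 2 > 0. Violating.
Others report (7, 30): truth gives 0; report 20 gives 2 > 0. Violating.
Others report (6, 6): truth gives 0; no alternative beats it.
Others report (6, 7): truth gives 0; no alternative beats it.
(Checking all 25 profiles: 17 have a profitable deviation, 8 do not.)

17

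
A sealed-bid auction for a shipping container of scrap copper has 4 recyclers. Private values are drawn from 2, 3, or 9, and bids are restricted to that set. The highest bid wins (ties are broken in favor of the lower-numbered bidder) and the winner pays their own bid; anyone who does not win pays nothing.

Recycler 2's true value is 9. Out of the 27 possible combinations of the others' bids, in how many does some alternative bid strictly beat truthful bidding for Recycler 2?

4

Others bid (2, 2, 2): truth gives 0; bid 3 gives 6 > 0. Violating.
Others bid (2, 2, 3): truth gives 0; bid 3 gives 6 > 0. Violating.
Others bid (2, 3, 2): truth gives 0; bid 3 gives 6 > 0. Violating.
Others bid (2, 3, 3): truth gives 0; bid 3 gives 6 > 0. Violating.
Others bid (2, 2, 9): truth gives 0; no alternative beats it.
Others bid (2, 3, 9): truth gives 0; no alternative beats it.
(Checking all 27 profiles: 4 have a profitable deviation, 23 do not.)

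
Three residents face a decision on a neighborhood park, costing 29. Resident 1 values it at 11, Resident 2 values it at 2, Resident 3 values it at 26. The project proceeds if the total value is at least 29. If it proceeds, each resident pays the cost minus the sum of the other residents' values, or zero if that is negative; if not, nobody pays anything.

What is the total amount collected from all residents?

17

Total value 39 ≥ cost 29, so it is built.
Resident 1: others sum to 28; max(0, 29 - 28) = 1.
Resident 2: others sum to 37; max(0, 29 - 37) = 0.
Resident 3: others sum to 13; max(0, 29 - 13) = 16.
Total collected = 1 + 0 + 16 = 17.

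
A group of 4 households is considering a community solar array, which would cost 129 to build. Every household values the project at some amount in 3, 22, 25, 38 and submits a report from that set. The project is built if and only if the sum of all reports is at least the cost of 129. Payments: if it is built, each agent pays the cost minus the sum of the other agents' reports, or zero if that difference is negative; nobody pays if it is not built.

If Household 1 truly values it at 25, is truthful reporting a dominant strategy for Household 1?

Check each profile of the others' reports and compare truth against every alternative report.
Others report (38, 38, 38): truth gives 10, best alternative gives 10.
Others report (3, 3, 3): truth gives 0, best alternative gives 0.
Others report (3, 3, 22): truth gives 0, best alternative gives 0.
Others report (3, 3, 25): truth gives 0, best alternative gives 0.
Others report (3, 3, 38): truth gives 0, best alternative gives 0.
Others report (3, 22, 3): truth gives 0, best alternative gives 0.
(Remaining 58 profiles checked similarly; truth is weakly best in each.)
In every case the truthful report is at least as good as any alternative, so it is a dominant strategy.

Yes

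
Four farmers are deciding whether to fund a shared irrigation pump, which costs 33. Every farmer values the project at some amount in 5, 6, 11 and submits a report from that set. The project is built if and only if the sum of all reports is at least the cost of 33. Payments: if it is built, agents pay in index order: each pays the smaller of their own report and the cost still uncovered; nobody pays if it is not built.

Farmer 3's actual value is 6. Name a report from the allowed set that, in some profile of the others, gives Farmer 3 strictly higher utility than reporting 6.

5

Suppose Farmer 1 reports 6, Farmer 2 reports 11 and Farmer 4 reports 11.
Report 6: project built, pays 6, utility 6 - 6 = 0.
Report 5: project built, pays 5, utility 6 - 5 = 1.
So reporting 5 beats truth here (1 > 0).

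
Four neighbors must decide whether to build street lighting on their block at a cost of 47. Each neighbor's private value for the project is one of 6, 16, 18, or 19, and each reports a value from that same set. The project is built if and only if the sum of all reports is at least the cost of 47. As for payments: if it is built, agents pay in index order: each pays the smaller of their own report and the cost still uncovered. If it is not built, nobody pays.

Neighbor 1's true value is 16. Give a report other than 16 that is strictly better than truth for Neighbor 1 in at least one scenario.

6

Suppose Neighbor 2 reports 6, Neighbor 3 reports 16 and Neighbor 4 reports 19.
Report 16: project built, pays 16, utility 16 - 16 = 0.
Report 6: project built, pays 6, utility 16 - 6 = 10.
So reporting 6 beats truth here (10 > 0).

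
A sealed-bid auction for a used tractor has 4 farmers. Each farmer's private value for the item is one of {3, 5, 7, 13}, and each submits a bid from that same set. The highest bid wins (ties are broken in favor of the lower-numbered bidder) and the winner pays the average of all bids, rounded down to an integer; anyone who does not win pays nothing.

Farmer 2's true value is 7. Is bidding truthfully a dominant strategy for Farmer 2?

No

Consider the case where Farmer 1 bids 3, Farmer 3 bids 3 and Farmer 4 bids 3.
Truthful bid 7: wins, pays 4, utility 7 - 4 = 3.
Bid 5 instead: wins, pays 3, utility 7 - 3 = 4.
Since 4 > 3, bidding 5 is strictly better here, so truthful bidding is not dominant.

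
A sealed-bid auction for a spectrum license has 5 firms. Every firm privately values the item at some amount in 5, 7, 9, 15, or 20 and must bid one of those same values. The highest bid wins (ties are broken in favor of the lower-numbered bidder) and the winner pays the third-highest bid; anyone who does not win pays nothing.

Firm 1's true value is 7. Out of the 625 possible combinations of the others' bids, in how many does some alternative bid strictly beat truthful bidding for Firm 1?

Others bid (5, 5, 5, 9): truth gives 0; bid 9 gives 2 > 0. Violating.
Others bid (5, 5, 5, 15): truth gives 0; bid 15 gives 2 > 0. Violating.
Others bid (5, 5, 5, 20): truth gives 0; bid 20 gives 2 > 0. Violating.
Others bid (5, 5, 9, 5): truth gives 0; bid 9 gives 2 > 0. Violating.
Others bid (5, 5, 5, 5): truth gives 2; no alternative beats it.
Others bid (5, 5, 5, 7): truth gives 2; no alternative beats it.
(Checking all 625 profiles: 12 have a profitable deviation, 613 do not.)

12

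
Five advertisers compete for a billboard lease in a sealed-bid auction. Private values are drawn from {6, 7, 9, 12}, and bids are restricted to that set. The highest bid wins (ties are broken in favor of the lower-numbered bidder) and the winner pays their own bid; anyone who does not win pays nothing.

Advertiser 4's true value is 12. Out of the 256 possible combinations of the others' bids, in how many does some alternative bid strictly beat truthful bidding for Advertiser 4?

Others bid (6, 6, 6, 6): truth gives 0; bid 7 gives 5 > 0. Violating.
Others bid (6, 6, 6, 7): truth gives 0; bid 7 gives 5 > 0. Violating.
Others bid (6, 6, 6, 9): truth gives 0; bid 9 gives 3 > 0. Violating.
Others bid (6, 6, 7, 6): truth gives 0; bid 9 gives 3 > 0. Violating.
Others bid (6, 6, 6, 12): truth gives 0; no alternative beats it.
Others bid (6, 6, 7, 12): truth gives 0; no alternative beats it.
(Checking all 256 profiles: 24 have a profitable deviation, 232 do not.)

24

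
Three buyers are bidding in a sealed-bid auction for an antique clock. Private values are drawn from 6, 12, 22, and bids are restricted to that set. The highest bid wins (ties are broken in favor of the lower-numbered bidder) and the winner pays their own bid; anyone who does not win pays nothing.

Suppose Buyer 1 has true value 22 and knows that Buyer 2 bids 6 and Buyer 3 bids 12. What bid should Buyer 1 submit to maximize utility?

Bid 6: loses, pays 0, utility 0.
Bid 12: wins, pays 12, utility 22 - 12 = 10.
Bid 22: wins, pays 22, utility 22 - 22 = 0.
The best choice is 12 with utility 10.

12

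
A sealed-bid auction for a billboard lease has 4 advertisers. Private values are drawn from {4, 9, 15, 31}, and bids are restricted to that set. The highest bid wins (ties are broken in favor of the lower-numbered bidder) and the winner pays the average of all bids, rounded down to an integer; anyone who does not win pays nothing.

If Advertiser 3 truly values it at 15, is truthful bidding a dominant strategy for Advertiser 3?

Consider the case where Advertiser 1 bids 4, Advertiser 2 bids 4 and Advertiser 4 bids 4.
Truthful bid 15: wins, pays 6, utility 15 - 6 = 9.
Bid 9 instead: wins, pays 5, utility 15 - 5 = 10.
Since 10 > 9, bidding 9 is strictly better here, so truthful bidding is not dominant.

No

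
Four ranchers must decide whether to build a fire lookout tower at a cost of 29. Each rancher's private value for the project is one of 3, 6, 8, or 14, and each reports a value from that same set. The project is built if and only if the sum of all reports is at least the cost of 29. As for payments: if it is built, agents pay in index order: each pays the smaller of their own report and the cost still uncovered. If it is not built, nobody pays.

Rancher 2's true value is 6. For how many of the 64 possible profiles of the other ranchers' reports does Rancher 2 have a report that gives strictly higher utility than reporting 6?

Others report (3, 14, 14): truth gives 0; report 3 gives 3 > 0. Violating.
Others report (6, 6, 14): truth gives 0; report 3 gives 3 > 0. Violating.
Others report (6, 8, 14): truth gives 0; report 3 gives 3 > 0. Violating.
Others report (6, 14, 6): truth gives 0; report 3 gives 3 > 0. Violating.
Others report (3, 3, 3): truth gives 0; no alternative beats it.
Others report (3, 3, 6): truth gives 0; no alternative beats it.
(Checking all 64 profiles: 22 have a profitable deviation, 42 do not.)

22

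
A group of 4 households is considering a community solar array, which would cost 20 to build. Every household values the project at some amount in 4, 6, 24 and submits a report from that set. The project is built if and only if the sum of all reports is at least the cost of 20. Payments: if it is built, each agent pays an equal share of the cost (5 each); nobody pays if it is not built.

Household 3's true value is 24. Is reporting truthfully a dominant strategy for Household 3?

Yes

Check each profile of the others' reports and compare truth against every alternative report.
Others report (4, 4, 4): truth gives 19, best alternative gives 0.
Others report (4, 4, 6): truth gives 19, best alternative gives 19.
Others report (4, 4, 24): truth gives 19, best alternative gives 19.
Others report (4, 6, 4): truth gives 19, best alternative gives 19.
Others report (4, 6, 6): truth gives 19, best alternative gives 19.
Others report (4, 6, 24): truth gives 19, best alternative gives 19.
(Remaining 21 profiles checked similarly; truth is weakly best in each.)
In every case the truthful report is at least as good as any alternative, so it is a dominant strategy.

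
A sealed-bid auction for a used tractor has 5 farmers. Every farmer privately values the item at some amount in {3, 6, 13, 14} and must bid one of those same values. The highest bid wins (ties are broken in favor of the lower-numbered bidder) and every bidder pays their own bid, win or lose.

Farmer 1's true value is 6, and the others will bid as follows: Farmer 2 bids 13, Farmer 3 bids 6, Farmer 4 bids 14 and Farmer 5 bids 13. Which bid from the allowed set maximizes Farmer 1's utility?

Bid 3: loses but pays 3, utility -3.
Bid 6: loses but pays 6, utility -6.
Bid 13: loses but pays 13, utility -13.
Bid 14: wins, pays 14, utility 6 - 14 = -8.
The best choice is 3 with utility -3.

3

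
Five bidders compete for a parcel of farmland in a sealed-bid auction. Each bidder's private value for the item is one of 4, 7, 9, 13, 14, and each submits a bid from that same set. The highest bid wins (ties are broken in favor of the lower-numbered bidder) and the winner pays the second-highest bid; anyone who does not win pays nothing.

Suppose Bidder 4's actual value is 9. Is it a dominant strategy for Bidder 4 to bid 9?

Check each profile of the others' bids and compare truth against every alternative bid.
Others bid (4, 4, 4, 4): truth gives 5, best alternative gives 5.
Others bid (4, 4, 4, 7): truth gives 2, best alternative gives 2.
Others bid (4, 4, 7, 4): truth gives 2, best alternative gives 2.
Others bid (4, 4, 7, 7): truth gives 2, best alternative gives 2.
Others bid (4, 7, 4, 4): truth gives 2, best alternative gives 2.
Others bid (4, 7, 4, 7): truth gives 2, best alternative gives 2.
(Remaining 619 profiles checked similarly; truth is weakly best in each.)
In every case the truthful bid is at least as good as any alternative, so it is a dominant strategy.

Yes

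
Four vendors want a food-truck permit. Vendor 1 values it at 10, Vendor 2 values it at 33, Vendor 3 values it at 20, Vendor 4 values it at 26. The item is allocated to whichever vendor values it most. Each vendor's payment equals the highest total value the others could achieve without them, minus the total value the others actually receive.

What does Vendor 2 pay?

26

Vendor 2 has the highest value and receives the item.
Without Vendor 2, the item would go to the next-highest value, 26, so the others could achieve 26.
With Vendor 2 present and winning, the others receive nothing, so their total is 0.
Payment = 26 - 0 = 26.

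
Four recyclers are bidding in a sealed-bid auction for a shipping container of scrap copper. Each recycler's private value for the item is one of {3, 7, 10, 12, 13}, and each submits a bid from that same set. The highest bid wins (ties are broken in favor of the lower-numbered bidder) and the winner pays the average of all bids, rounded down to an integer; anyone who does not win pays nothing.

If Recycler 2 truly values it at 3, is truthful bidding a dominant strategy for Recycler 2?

Check each profile of the others' bids and compare truth against every alternative bid.
Others bid (3, 7, 7): truth gives 0, best alternative gives -3.
Others bid (3, 3, 7): truth gives 0, best alternative gives -2.
Others bid (3, 7, 3): truth gives 0, best alternative gives -2.
Others bid (3, 3, 3): truth gives 0, best alternative gives -1.
Others bid (3, 3, 10): truth gives 0, best alternative gives 0.
Others bid (3, 3, 12): truth gives 0, best alternative gives 0.
(Remaining 119 profiles checked similarly; truth is weakly best in each.)
In every case the truthful bid is at least as good as any alternative, so it is a dominant strategy.

Yes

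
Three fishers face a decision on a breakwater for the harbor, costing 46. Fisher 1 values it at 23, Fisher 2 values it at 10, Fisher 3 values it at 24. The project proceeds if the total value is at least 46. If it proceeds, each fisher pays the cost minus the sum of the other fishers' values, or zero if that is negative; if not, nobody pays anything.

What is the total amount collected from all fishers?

25

Total value 57 ≥ cost 46, so it is built.
Fisher 1: others sum to 34; max(0, 46 - 34) = 12.
Fisher 2: others sum to 47; max(0, 46 - 47) = 0.
Fisher 3: others sum to 33; max(0, 46 - 33) = 13.
Total collected = 12 + 0 + 13 = 25.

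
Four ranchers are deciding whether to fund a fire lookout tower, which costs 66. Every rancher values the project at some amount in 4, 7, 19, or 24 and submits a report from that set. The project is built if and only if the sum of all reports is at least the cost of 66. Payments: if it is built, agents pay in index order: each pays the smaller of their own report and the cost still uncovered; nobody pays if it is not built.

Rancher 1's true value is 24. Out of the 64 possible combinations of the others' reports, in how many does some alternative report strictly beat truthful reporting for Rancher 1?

26

Others report (4, 19, 24): truth gives 0; report 19 gives 5 > 0. Violating.
Others report (4, 24, 19): truth gives 0; report 19 gives 5 > 0. Violating.
Others report (4, 24, 24): truth gives 0; report 19 gives 5 > 0. Violating.
Others report (7, 19, 24): truth gives 0; report 19 gives 5 > 0. Violating.
Others report (4, 4, 4): truth gives 0; no alternative beats it.
Others report (4, 4, 7): truth gives 0; no alternative beats it.
(Checking all 64 profiles: 26 have a profitable deviation, 38 do not.)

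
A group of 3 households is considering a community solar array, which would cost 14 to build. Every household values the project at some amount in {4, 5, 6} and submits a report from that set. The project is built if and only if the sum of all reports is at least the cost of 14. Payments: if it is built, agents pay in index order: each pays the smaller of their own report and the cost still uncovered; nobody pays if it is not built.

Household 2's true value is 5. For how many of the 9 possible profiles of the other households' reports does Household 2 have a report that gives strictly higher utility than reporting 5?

Others report (4, 6): truth gives 0; report 4 gives 1 > 0. Violating.
Others report (5, 5): truth gives 0; report 4 gives 1 > 0. Violating.
Others report (5, 6): truth gives 0; report 4 gives 1 > 0. Violating.
Others report (6, 4): truth gives 0; report 4 gives 1 > 0. Violating.
Others report (4, 4): truth gives 0; no alternative beats it.
Others report (4, 5): truth gives 0; no alternative beats it.
(Checking all 9 profiles: 6 have a profitable deviation, 3 do not.)

6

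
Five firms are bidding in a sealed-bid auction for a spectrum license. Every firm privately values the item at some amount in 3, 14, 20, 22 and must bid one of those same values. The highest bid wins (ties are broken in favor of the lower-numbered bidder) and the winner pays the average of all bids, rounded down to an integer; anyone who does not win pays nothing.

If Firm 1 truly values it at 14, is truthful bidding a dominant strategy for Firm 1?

No

Consider the case where Firm 2 bids 3, Firm 3 bids 3, Firm 4 bids 3 and Firm 5 bids 3.
Truthful bid 14: wins, pays 5, utility 14 - 5 = 9.
Bid 3 instead: wins, pays 3, utility 14 - 3 = 11.
Since 11 > 9, bidding 3 is strictly better here, so truthful bidding is not dominant.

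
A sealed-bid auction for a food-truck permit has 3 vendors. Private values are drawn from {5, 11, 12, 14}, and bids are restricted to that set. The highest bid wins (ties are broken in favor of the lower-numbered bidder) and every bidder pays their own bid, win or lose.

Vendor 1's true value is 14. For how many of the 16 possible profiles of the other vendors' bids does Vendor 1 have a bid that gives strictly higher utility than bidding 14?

Others bid (5, 5): truth gives 0; bid 5 gives 9 > 0. Violating.
Others bid (5, 11): truth gives 0; bid 11 gives 3 > 0. Violating.
Others bid (5, 12): truth gives 0; bid 12 gives 2 > 0. Violating.
Others bid (11, 5): truth gives 0; bid 11 gives 3 > 0. Violating.
Others bid (5, 14): truth gives 0; no alternative beats it.
Others bid (11, 14): truth gives 0; no alternative beats it.
(Checking all 16 profiles: 9 have a profitable deviation, 7 do not.)

9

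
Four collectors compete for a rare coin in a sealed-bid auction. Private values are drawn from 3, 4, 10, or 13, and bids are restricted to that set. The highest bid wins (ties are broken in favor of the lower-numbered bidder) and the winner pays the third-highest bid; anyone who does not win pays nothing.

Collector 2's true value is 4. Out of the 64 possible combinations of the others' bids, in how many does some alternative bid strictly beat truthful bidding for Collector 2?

6

Others bid (3, 3, 10): truth gives 0; bid 10 gives 1 > 0. Violating.
Others bid (3, 3, 13): truth gives 0; bid 13 gives 1 > 0. Violating.
Others bid (3, 10, 3): truth gives 0; bid 10 gives 1 > 0. Violating.
Others bid (3, 13, 3): truth gives 0; bid 13 gives 1 > 0. Violating.
Others bid (3, 3, 3): truth gives 1; no alternative beats it.
Others bid (3, 3, 4): truth gives 1; no alternative beats it.
(Checking all 64 profiles: 6 have a profitable deviation, 58 do not.)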